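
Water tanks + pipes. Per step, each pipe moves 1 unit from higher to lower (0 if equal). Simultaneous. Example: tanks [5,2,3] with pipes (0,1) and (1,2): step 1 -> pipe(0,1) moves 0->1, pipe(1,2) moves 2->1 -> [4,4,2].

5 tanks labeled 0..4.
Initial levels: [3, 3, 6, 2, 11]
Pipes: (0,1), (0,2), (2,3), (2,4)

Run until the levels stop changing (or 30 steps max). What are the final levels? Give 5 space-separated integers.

Answer: 5 4 4 5 7

Derivation:
Step 1: flows [0=1,2->0,2->3,4->2] -> levels [4 3 5 3 10]
Step 2: flows [0->1,2->0,2->3,4->2] -> levels [4 4 4 4 9]
Step 3: flows [0=1,0=2,2=3,4->2] -> levels [4 4 5 4 8]
Step 4: flows [0=1,2->0,2->3,4->2] -> levels [5 4 4 5 7]
Step 5: flows [0->1,0->2,3->2,4->2] -> levels [3 5 7 4 6]
Step 6: flows [1->0,2->0,2->3,2->4] -> levels [5 4 4 5 7]
  -> period-2 cycle: step 6 state = step 4 state; never stabilizes
  -> state at step 30: (30-4) mod 2 = 0, same as step 4 -> [5 4 4 5 7]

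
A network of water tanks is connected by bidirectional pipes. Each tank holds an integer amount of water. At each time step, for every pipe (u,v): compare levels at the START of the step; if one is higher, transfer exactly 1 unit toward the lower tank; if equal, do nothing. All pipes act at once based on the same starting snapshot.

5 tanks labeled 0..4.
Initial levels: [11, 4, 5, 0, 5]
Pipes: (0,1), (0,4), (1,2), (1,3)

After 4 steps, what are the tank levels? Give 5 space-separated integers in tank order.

Step 1: flows [0->1,0->4,2->1,1->3] -> levels [9 5 4 1 6]
Step 2: flows [0->1,0->4,1->2,1->3] -> levels [7 4 5 2 7]
Step 3: flows [0->1,0=4,2->1,1->3] -> levels [6 5 4 3 7]
Step 4: flows [0->1,4->0,1->2,1->3] -> levels [6 4 5 4 6]

Answer: 6 4 5 4 6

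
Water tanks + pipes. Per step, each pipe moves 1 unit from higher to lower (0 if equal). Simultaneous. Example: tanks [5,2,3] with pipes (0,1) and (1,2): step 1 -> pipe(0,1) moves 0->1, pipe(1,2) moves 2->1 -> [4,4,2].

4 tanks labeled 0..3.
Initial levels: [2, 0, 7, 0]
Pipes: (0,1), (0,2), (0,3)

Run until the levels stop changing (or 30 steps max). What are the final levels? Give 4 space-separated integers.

Step 1: flows [0->1,2->0,0->3] -> levels [1 1 6 1]
Step 2: flows [0=1,2->0,0=3] -> levels [2 1 5 1]
Step 3: flows [0->1,2->0,0->3] -> levels [1 2 4 2]
Step 4: flows [1->0,2->0,3->0] -> levels [4 1 3 1]
Step 5: flows [0->1,0->2,0->3] -> levels [1 2 4 2]
  -> period-2 cycle: step 5 state = step 3 state; never stabilizes
  -> state at step 30: (30-3) mod 2 = 1, same as step 4 -> [4 1 3 1]

Answer: 4 1 3 1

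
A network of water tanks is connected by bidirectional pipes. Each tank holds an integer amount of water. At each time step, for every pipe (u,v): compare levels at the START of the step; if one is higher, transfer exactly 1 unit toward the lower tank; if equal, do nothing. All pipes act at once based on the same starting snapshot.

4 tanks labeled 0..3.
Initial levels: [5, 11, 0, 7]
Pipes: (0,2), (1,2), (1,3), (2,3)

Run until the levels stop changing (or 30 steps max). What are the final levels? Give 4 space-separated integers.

Answer: 5 7 4 7

Derivation:
Step 1: flows [0->2,1->2,1->3,3->2] -> levels [4 9 3 7]
Step 2: flows [0->2,1->2,1->3,3->2] -> levels [3 7 6 7]
Step 3: flows [2->0,1->2,1=3,3->2] -> levels [4 6 7 6]
Step 4: flows [2->0,2->1,1=3,2->3] -> levels [5 7 4 7]
Step 5: flows [0->2,1->2,1=3,3->2] -> levels [4 6 7 6]
  -> period-2 cycle: step 5 state = step 3 state; never stabilizes
  -> state at step 30: (30-3) mod 2 = 1, same as step 4 -> [5 7 4 7]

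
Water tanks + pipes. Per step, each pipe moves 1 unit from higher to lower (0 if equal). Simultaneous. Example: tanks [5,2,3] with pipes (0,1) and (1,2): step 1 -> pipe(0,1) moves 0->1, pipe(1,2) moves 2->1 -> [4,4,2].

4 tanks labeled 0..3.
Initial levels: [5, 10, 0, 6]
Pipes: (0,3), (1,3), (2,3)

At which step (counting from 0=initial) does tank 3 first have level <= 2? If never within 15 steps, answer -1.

Answer: -1

Derivation:
Step 1: flows [3->0,1->3,3->2] -> levels [6 9 1 5]
Step 2: flows [0->3,1->3,3->2] -> levels [5 8 2 6]
Step 3: flows [3->0,1->3,3->2] -> levels [6 7 3 5]
Step 4: flows [0->3,1->3,3->2] -> levels [5 6 4 6]
Step 5: flows [3->0,1=3,3->2] -> levels [6 6 5 4]
Step 6: flows [0->3,1->3,2->3] -> levels [5 5 4 7]
Step 7: flows [3->0,3->1,3->2] -> levels [6 6 5 4]
  -> period-2 cycle (repeats step 5); tank 3 never drops to <=2
Tank 3 never reaches <=2 within 15 steps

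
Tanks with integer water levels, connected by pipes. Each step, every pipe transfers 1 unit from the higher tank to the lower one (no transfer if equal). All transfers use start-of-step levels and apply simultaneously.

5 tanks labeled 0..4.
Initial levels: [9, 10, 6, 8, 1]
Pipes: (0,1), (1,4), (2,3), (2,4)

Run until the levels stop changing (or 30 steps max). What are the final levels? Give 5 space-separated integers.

Step 1: flows [1->0,1->4,3->2,2->4] -> levels [10 8 6 7 3]
Step 2: flows [0->1,1->4,3->2,2->4] -> levels [9 8 6 6 5]
Step 3: flows [0->1,1->4,2=3,2->4] -> levels [8 8 5 6 7]
Step 4: flows [0=1,1->4,3->2,4->2] -> levels [8 7 7 5 7]
Step 5: flows [0->1,1=4,2->3,2=4] -> levels [7 8 6 6 7]
Step 6: flows [1->0,1->4,2=3,4->2] -> levels [8 6 7 6 7]
Step 7: flows [0->1,4->1,2->3,2=4] -> levels [7 8 6 7 6]
Step 8: flows [1->0,1->4,3->2,2=4] -> levels [8 6 7 6 7]
  -> period-2 cycle: step 8 state = step 6 state; never stabilizes
  -> state at step 30: (30-6) mod 2 = 0, same as step 6 -> [8 6 7 6 7]

Answer: 8 6 7 6 7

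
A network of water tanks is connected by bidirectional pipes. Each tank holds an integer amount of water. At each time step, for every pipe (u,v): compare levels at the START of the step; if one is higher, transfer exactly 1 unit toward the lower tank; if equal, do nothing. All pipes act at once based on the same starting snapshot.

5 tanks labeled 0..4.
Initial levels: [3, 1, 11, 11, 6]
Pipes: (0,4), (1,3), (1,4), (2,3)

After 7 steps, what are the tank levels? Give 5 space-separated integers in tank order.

Step 1: flows [4->0,3->1,4->1,2=3] -> levels [4 3 11 10 4]
Step 2: flows [0=4,3->1,4->1,2->3] -> levels [4 5 10 10 3]
Step 3: flows [0->4,3->1,1->4,2=3] -> levels [3 5 10 9 5]
Step 4: flows [4->0,3->1,1=4,2->3] -> levels [4 6 9 9 4]
Step 5: flows [0=4,3->1,1->4,2=3] -> levels [4 6 9 8 5]
Step 6: flows [4->0,3->1,1->4,2->3] -> levels [5 6 8 8 5]
Step 7: flows [0=4,3->1,1->4,2=3] -> levels [5 6 8 7 6]

Answer: 5 6 8 7 6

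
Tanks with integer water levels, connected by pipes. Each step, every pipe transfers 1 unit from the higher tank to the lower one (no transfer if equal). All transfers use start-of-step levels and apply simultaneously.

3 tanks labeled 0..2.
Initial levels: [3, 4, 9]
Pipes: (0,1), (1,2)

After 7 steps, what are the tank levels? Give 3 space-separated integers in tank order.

Step 1: flows [1->0,2->1] -> levels [4 4 8]
Step 2: flows [0=1,2->1] -> levels [4 5 7]
Step 3: flows [1->0,2->1] -> levels [5 5 6]
Step 4: flows [0=1,2->1] -> levels [5 6 5]
Step 5: flows [1->0,1->2] -> levels [6 4 6]
Step 6: flows [0->1,2->1] -> levels [5 6 5]
  -> period-2 cycle: step 6 state = step 4 state
  -> state at step 7: (7-4) mod 2 = 1, same as step 5 -> [6 4 6]

Answer: 6 4 6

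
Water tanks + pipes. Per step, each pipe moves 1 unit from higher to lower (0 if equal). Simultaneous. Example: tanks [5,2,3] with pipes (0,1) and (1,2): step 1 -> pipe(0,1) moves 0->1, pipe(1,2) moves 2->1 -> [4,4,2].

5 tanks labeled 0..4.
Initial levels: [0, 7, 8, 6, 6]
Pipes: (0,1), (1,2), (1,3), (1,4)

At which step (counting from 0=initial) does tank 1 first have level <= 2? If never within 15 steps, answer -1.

Answer: -1

Derivation:
Step 1: flows [1->0,2->1,1->3,1->4] -> levels [1 5 7 7 7]
Step 2: flows [1->0,2->1,3->1,4->1] -> levels [2 7 6 6 6]
Step 3: flows [1->0,1->2,1->3,1->4] -> levels [3 3 7 7 7]
Step 4: flows [0=1,2->1,3->1,4->1] -> levels [3 6 6 6 6]
Step 5: flows [1->0,1=2,1=3,1=4] -> levels [4 5 6 6 6]
Step 6: flows [1->0,2->1,3->1,4->1] -> levels [5 7 5 5 5]
Step 7: flows [1->0,1->2,1->3,1->4] -> levels [6 3 6 6 6]
Step 8: flows [0->1,2->1,3->1,4->1] -> levels [5 7 5 5 5]
  -> period-2 cycle (repeats step 6); tank 1 never drops to <=2
Tank 1 never reaches <=2 within 15 steps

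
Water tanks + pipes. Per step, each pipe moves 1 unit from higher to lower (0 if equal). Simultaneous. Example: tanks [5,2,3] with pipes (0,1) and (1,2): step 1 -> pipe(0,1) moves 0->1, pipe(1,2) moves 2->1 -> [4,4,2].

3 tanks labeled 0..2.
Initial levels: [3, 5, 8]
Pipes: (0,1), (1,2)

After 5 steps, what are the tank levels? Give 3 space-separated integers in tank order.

Step 1: flows [1->0,2->1] -> levels [4 5 7]
Step 2: flows [1->0,2->1] -> levels [5 5 6]
Step 3: flows [0=1,2->1] -> levels [5 6 5]
Step 4: flows [1->0,1->2] -> levels [6 4 6]
Step 5: flows [0->1,2->1] -> levels [5 6 5]

Answer: 5 6 5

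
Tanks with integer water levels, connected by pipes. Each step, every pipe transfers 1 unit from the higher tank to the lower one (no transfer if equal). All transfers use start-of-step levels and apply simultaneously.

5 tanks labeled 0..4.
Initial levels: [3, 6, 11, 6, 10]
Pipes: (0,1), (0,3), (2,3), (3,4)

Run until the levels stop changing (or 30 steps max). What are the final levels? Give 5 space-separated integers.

Answer: 8 6 8 6 8

Derivation:
Step 1: flows [1->0,3->0,2->3,4->3] -> levels [5 5 10 7 9]
Step 2: flows [0=1,3->0,2->3,4->3] -> levels [6 5 9 8 8]
Step 3: flows [0->1,3->0,2->3,3=4] -> levels [6 6 8 8 8]
Step 4: flows [0=1,3->0,2=3,3=4] -> levels [7 6 8 7 8]
Step 5: flows [0->1,0=3,2->3,4->3] -> levels [6 7 7 9 7]
Step 6: flows [1->0,3->0,3->2,3->4] -> levels [8 6 8 6 8]
Step 7: flows [0->1,0->3,2->3,4->3] -> levels [6 7 7 9 7]
  -> period-2 cycle: step 7 state = step 5 state; never stabilizes
  -> state at step 30: (30-5) mod 2 = 1, same as step 6 -> [8 6 8 6 8]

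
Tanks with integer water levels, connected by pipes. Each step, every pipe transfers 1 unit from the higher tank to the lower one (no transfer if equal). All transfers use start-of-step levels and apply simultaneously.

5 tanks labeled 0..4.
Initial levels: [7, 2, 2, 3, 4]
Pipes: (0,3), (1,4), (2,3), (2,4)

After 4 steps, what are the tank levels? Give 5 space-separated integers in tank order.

Answer: 4 2 3 5 4

Derivation:
Step 1: flows [0->3,4->1,3->2,4->2] -> levels [6 3 4 3 2]
Step 2: flows [0->3,1->4,2->3,2->4] -> levels [5 2 2 5 4]
Step 3: flows [0=3,4->1,3->2,4->2] -> levels [5 3 4 4 2]
Step 4: flows [0->3,1->4,2=3,2->4] -> levels [4 2 3 5 4]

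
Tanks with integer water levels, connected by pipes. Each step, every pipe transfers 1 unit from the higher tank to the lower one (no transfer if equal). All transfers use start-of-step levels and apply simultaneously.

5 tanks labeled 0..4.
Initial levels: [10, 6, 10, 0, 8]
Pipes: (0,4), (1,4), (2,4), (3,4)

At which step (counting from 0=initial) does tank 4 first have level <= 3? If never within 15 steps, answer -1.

Step 1: flows [0->4,4->1,2->4,4->3] -> levels [9 7 9 1 8]
Step 2: flows [0->4,4->1,2->4,4->3] -> levels [8 8 8 2 8]
Step 3: flows [0=4,1=4,2=4,4->3] -> levels [8 8 8 3 7]
Step 4: flows [0->4,1->4,2->4,4->3] -> levels [7 7 7 4 9]
Step 5: flows [4->0,4->1,4->2,4->3] -> levels [8 8 8 5 5]
Step 6: flows [0->4,1->4,2->4,3=4] -> levels [7 7 7 5 8]
Step 7: flows [4->0,4->1,4->2,4->3] -> levels [8 8 8 6 4]
Step 8: flows [0->4,1->4,2->4,3->4] -> levels [7 7 7 5 8]
  -> period-2 cycle (repeats step 6); tank 4 never drops to <=3
Tank 4 never reaches <=3 within 15 steps

Answer: -1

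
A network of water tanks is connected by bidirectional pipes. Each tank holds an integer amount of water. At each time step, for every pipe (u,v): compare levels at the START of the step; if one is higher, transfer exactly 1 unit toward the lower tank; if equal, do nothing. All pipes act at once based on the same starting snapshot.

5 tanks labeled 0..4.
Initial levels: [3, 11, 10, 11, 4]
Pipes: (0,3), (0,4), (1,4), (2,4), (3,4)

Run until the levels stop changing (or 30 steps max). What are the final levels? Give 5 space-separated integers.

Step 1: flows [3->0,4->0,1->4,2->4,3->4] -> levels [5 10 9 9 6]
Step 2: flows [3->0,4->0,1->4,2->4,3->4] -> levels [7 9 8 7 8]
Step 3: flows [0=3,4->0,1->4,2=4,4->3] -> levels [8 8 8 8 7]
Step 4: flows [0=3,0->4,1->4,2->4,3->4] -> levels [7 7 7 7 11]
Step 5: flows [0=3,4->0,4->1,4->2,4->3] -> levels [8 8 8 8 7]
  -> period-2 cycle: step 5 state = step 3 state; never stabilizes
  -> state at step 30: (30-3) mod 2 = 1, same as step 4 -> [7 7 7 7 11]

Answer: 7 7 7 7 11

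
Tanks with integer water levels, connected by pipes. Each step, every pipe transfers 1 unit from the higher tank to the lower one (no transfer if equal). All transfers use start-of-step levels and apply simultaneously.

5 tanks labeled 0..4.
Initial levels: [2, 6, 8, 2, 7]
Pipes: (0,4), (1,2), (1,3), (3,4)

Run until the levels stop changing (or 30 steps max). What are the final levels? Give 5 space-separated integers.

Step 1: flows [4->0,2->1,1->3,4->3] -> levels [3 6 7 4 5]
Step 2: flows [4->0,2->1,1->3,4->3] -> levels [4 6 6 6 3]
Step 3: flows [0->4,1=2,1=3,3->4] -> levels [3 6 6 5 5]
Step 4: flows [4->0,1=2,1->3,3=4] -> levels [4 5 6 6 4]
Step 5: flows [0=4,2->1,3->1,3->4] -> levels [4 7 5 4 5]
Step 6: flows [4->0,1->2,1->3,4->3] -> levels [5 5 6 6 3]
Step 7: flows [0->4,2->1,3->1,3->4] -> levels [4 7 5 4 5]
  -> period-2 cycle: step 7 state = step 5 state; never stabilizes
  -> state at step 30: (30-5) mod 2 = 1, same as step 6 -> [5 5 6 6 3]

Answer: 5 5 6 6 3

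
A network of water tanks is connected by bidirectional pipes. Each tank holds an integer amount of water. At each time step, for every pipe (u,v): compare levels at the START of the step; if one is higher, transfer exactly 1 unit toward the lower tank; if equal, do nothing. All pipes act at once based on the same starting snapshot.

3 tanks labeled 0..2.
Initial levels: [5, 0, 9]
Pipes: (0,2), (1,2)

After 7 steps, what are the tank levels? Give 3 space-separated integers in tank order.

Step 1: flows [2->0,2->1] -> levels [6 1 7]
Step 2: flows [2->0,2->1] -> levels [7 2 5]
Step 3: flows [0->2,2->1] -> levels [6 3 5]
Step 4: flows [0->2,2->1] -> levels [5 4 5]
Step 5: flows [0=2,2->1] -> levels [5 5 4]
Step 6: flows [0->2,1->2] -> levels [4 4 6]
Step 7: flows [2->0,2->1] -> levels [5 5 4]

Answer: 5 5 4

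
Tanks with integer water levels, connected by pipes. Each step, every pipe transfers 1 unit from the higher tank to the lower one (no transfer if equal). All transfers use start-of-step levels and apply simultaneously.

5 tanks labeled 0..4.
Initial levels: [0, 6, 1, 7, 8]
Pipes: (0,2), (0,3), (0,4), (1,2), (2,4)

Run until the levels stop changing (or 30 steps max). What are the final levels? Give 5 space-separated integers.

Answer: 3 4 6 5 4

Derivation:
Step 1: flows [2->0,3->0,4->0,1->2,4->2] -> levels [3 5 2 6 6]
Step 2: flows [0->2,3->0,4->0,1->2,4->2] -> levels [4 4 5 5 4]
Step 3: flows [2->0,3->0,0=4,2->1,2->4] -> levels [6 5 2 4 5]
Step 4: flows [0->2,0->3,0->4,1->2,4->2] -> levels [3 4 5 5 5]
Step 5: flows [2->0,3->0,4->0,2->1,2=4] -> levels [6 5 3 4 4]
Step 6: flows [0->2,0->3,0->4,1->2,4->2] -> levels [3 4 6 5 4]
Step 7: flows [2->0,3->0,4->0,2->1,2->4] -> levels [6 5 3 4 4]
  -> period-2 cycle: step 7 state = step 5 state; never stabilizes
  -> state at step 30: (30-5) mod 2 = 1, same as step 6 -> [3 4 6 5 4]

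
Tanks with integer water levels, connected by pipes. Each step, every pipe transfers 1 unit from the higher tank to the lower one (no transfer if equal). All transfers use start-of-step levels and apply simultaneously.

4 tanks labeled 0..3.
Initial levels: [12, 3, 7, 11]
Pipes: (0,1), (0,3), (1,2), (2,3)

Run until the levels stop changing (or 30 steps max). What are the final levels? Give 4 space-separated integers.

Answer: 9 8 9 7

Derivation:
Step 1: flows [0->1,0->3,2->1,3->2] -> levels [10 5 7 11]
Step 2: flows [0->1,3->0,2->1,3->2] -> levels [10 7 7 9]
Step 3: flows [0->1,0->3,1=2,3->2] -> levels [8 8 8 9]
Step 4: flows [0=1,3->0,1=2,3->2] -> levels [9 8 9 7]
Step 5: flows [0->1,0->3,2->1,2->3] -> levels [7 10 7 9]
Step 6: flows [1->0,3->0,1->2,3->2] -> levels [9 8 9 7]
  -> period-2 cycle: step 6 state = step 4 state; never stabilizes
  -> state at step 30: (30-4) mod 2 = 0, same as step 4 -> [9 8 9 7]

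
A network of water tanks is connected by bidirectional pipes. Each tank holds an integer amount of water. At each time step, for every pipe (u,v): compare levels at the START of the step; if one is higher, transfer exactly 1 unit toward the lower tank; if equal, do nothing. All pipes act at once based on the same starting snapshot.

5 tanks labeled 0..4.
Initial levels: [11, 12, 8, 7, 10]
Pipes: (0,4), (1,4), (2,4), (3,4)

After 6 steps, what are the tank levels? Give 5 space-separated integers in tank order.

Step 1: flows [0->4,1->4,4->2,4->3] -> levels [10 11 9 8 10]
Step 2: flows [0=4,1->4,4->2,4->3] -> levels [10 10 10 9 9]
Step 3: flows [0->4,1->4,2->4,3=4] -> levels [9 9 9 9 12]
Step 4: flows [4->0,4->1,4->2,4->3] -> levels [10 10 10 10 8]
Step 5: flows [0->4,1->4,2->4,3->4] -> levels [9 9 9 9 12]
  -> period-2 cycle: step 5 state = step 3 state
  -> state at step 6: (6-3) mod 2 = 1, same as step 4 -> [10 10 10 10 8]

Answer: 10 10 10 10 8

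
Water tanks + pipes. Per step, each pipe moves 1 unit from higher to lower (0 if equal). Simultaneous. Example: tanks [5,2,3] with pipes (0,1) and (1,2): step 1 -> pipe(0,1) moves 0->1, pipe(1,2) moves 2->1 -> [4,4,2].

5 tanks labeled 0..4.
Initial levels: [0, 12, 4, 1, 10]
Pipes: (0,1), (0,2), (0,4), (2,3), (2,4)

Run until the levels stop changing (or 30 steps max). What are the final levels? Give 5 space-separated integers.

Answer: 7 5 4 5 6

Derivation:
Step 1: flows [1->0,2->0,4->0,2->3,4->2] -> levels [3 11 3 2 8]
Step 2: flows [1->0,0=2,4->0,2->3,4->2] -> levels [5 10 3 3 6]
Step 3: flows [1->0,0->2,4->0,2=3,4->2] -> levels [6 9 5 3 4]
Step 4: flows [1->0,0->2,0->4,2->3,2->4] -> levels [5 8 4 4 6]
Step 5: flows [1->0,0->2,4->0,2=3,4->2] -> levels [6 7 6 4 4]
Step 6: flows [1->0,0=2,0->4,2->3,2->4] -> levels [6 6 4 5 6]
Step 7: flows [0=1,0->2,0=4,3->2,4->2] -> levels [5 6 7 4 5]
Step 8: flows [1->0,2->0,0=4,2->3,2->4] -> levels [7 5 4 5 6]
Step 9: flows [0->1,0->2,0->4,3->2,4->2] -> levels [4 6 7 4 6]
Step 10: flows [1->0,2->0,4->0,2->3,2->4] -> levels [7 5 4 5 6]
  -> period-2 cycle: step 10 state = step 8 state; never stabilizes
  -> state at step 30: (30-8) mod 2 = 0, same as step 8 -> [7 5 4 5 6]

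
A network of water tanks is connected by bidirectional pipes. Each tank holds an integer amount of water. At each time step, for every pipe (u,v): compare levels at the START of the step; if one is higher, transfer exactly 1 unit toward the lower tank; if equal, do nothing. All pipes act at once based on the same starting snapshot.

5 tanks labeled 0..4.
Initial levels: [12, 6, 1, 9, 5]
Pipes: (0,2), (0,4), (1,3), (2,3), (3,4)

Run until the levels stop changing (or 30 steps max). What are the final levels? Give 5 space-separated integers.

Answer: 8 6 5 8 6

Derivation:
Step 1: flows [0->2,0->4,3->1,3->2,3->4] -> levels [10 7 3 6 7]
Step 2: flows [0->2,0->4,1->3,3->2,4->3] -> levels [8 6 5 7 7]
Step 3: flows [0->2,0->4,3->1,3->2,3=4] -> levels [6 7 7 5 8]
Step 4: flows [2->0,4->0,1->3,2->3,4->3] -> levels [8 6 5 8 6]
Step 5: flows [0->2,0->4,3->1,3->2,3->4] -> levels [6 7 7 5 8]
  -> period-2 cycle: step 5 state = step 3 state; never stabilizes
  -> state at step 30: (30-3) mod 2 = 1, same as step 4 -> [8 6 5 8 6]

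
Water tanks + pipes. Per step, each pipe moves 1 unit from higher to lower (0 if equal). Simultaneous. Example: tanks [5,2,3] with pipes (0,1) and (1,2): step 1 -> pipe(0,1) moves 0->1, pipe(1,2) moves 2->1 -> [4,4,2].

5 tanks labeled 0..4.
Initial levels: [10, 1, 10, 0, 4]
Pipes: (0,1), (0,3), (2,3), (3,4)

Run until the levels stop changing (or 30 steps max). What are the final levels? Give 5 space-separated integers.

Answer: 6 4 6 3 6

Derivation:
Step 1: flows [0->1,0->3,2->3,4->3] -> levels [8 2 9 3 3]
Step 2: flows [0->1,0->3,2->3,3=4] -> levels [6 3 8 5 3]
Step 3: flows [0->1,0->3,2->3,3->4] -> levels [4 4 7 6 4]
Step 4: flows [0=1,3->0,2->3,3->4] -> levels [5 4 6 5 5]
Step 5: flows [0->1,0=3,2->3,3=4] -> levels [4 5 5 6 5]
Step 6: flows [1->0,3->0,3->2,3->4] -> levels [6 4 6 3 6]
Step 7: flows [0->1,0->3,2->3,4->3] -> levels [4 5 5 6 5]
  -> period-2 cycle: step 7 state = step 5 state; never stabilizes
  -> state at step 30: (30-5) mod 2 = 1, same as step 6 -> [6 4 6 3 6]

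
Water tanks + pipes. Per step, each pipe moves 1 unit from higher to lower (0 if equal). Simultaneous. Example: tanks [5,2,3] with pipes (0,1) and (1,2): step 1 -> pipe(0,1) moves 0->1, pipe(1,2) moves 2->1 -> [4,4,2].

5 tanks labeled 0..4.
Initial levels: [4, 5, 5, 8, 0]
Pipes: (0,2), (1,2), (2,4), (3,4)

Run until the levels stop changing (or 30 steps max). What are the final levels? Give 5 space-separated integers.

Step 1: flows [2->0,1=2,2->4,3->4] -> levels [5 5 3 7 2]
Step 2: flows [0->2,1->2,2->4,3->4] -> levels [4 4 4 6 4]
Step 3: flows [0=2,1=2,2=4,3->4] -> levels [4 4 4 5 5]
Step 4: flows [0=2,1=2,4->2,3=4] -> levels [4 4 5 5 4]
Step 5: flows [2->0,2->1,2->4,3->4] -> levels [5 5 2 4 6]
Step 6: flows [0->2,1->2,4->2,4->3] -> levels [4 4 5 5 4]
  -> period-2 cycle: step 6 state = step 4 state; never stabilizes
  -> state at step 30: (30-4) mod 2 = 0, same as step 4 -> [4 4 5 5 4]

Answer: 4 4 5 5 4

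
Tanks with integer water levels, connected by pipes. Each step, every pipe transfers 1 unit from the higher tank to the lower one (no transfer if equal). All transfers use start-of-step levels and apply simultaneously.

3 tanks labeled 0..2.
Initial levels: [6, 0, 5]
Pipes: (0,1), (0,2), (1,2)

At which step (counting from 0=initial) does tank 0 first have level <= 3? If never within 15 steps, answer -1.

Step 1: flows [0->1,0->2,2->1] -> levels [4 2 5]
Step 2: flows [0->1,2->0,2->1] -> levels [4 4 3]
Step 3: flows [0=1,0->2,1->2] -> levels [3 3 5]
Tank 0 first reaches <=3 at step 3

Answer: 3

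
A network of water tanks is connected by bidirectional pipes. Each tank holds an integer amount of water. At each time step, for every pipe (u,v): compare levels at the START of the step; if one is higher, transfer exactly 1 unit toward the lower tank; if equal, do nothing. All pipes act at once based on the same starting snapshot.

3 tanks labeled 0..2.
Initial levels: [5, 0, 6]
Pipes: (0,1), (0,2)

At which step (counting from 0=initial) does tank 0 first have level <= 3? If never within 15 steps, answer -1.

Answer: 4

Derivation:
Step 1: flows [0->1,2->0] -> levels [5 1 5]
Step 2: flows [0->1,0=2] -> levels [4 2 5]
Step 3: flows [0->1,2->0] -> levels [4 3 4]
Step 4: flows [0->1,0=2] -> levels [3 4 4]
Tank 0 first reaches <=3 at step 4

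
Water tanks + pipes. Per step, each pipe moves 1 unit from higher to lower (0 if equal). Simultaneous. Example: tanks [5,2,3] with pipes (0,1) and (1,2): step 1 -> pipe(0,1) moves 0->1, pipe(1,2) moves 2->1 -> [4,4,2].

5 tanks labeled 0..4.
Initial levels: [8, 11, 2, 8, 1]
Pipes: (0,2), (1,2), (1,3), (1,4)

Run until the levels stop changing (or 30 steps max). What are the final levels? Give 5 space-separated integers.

Step 1: flows [0->2,1->2,1->3,1->4] -> levels [7 8 4 9 2]
Step 2: flows [0->2,1->2,3->1,1->4] -> levels [6 7 6 8 3]
Step 3: flows [0=2,1->2,3->1,1->4] -> levels [6 6 7 7 4]
Step 4: flows [2->0,2->1,3->1,1->4] -> levels [7 7 5 6 5]
Step 5: flows [0->2,1->2,1->3,1->4] -> levels [6 4 7 7 6]
Step 6: flows [2->0,2->1,3->1,4->1] -> levels [7 7 5 6 5]
  -> period-2 cycle: step 6 state = step 4 state; never stabilizes
  -> state at step 30: (30-4) mod 2 = 0, same as step 4 -> [7 7 5 6 5]

Answer: 7 7 5 6 5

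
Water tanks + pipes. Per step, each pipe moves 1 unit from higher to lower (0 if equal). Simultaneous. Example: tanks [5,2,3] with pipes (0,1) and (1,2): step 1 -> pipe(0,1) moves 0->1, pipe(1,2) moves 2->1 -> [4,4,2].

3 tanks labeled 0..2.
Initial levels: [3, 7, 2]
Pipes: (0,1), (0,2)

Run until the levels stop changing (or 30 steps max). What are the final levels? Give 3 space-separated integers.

Step 1: flows [1->0,0->2] -> levels [3 6 3]
Step 2: flows [1->0,0=2] -> levels [4 5 3]
Step 3: flows [1->0,0->2] -> levels [4 4 4]
Step 4: flows [0=1,0=2] -> levels [4 4 4]
  -> stable (no change)

Answer: 4 4 4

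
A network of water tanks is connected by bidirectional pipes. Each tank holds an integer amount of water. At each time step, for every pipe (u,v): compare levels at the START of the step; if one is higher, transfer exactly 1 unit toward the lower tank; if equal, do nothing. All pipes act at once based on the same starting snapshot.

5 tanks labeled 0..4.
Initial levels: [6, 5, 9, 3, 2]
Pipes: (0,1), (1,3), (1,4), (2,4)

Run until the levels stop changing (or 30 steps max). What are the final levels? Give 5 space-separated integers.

Step 1: flows [0->1,1->3,1->4,2->4] -> levels [5 4 8 4 4]
Step 2: flows [0->1,1=3,1=4,2->4] -> levels [4 5 7 4 5]
Step 3: flows [1->0,1->3,1=4,2->4] -> levels [5 3 6 5 6]
Step 4: flows [0->1,3->1,4->1,2=4] -> levels [4 6 6 4 5]
Step 5: flows [1->0,1->3,1->4,2->4] -> levels [5 3 5 5 7]
Step 6: flows [0->1,3->1,4->1,4->2] -> levels [4 6 6 4 5]
  -> period-2 cycle: step 6 state = step 4 state; never stabilizes
  -> state at step 30: (30-4) mod 2 = 0, same as step 4 -> [4 6 6 4 5]

Answer: 4 6 6 4 5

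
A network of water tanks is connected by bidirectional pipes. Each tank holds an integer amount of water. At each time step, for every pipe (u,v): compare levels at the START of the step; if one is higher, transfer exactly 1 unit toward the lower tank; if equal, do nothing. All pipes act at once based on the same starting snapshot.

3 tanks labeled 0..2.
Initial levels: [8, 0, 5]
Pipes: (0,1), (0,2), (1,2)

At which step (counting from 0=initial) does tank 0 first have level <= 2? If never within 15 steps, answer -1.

Answer: -1

Derivation:
Step 1: flows [0->1,0->2,2->1] -> levels [6 2 5]
Step 2: flows [0->1,0->2,2->1] -> levels [4 4 5]
Step 3: flows [0=1,2->0,2->1] -> levels [5 5 3]
Step 4: flows [0=1,0->2,1->2] -> levels [4 4 5]
  -> period-2 cycle (repeats step 2); tank 0 never drops to <=2
Tank 0 never reaches <=2 within 15 steps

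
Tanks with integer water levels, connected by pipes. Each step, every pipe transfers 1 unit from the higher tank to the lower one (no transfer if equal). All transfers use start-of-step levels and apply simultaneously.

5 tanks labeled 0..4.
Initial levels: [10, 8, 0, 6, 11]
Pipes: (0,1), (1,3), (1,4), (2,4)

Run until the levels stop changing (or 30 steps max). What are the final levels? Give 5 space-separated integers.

Step 1: flows [0->1,1->3,4->1,4->2] -> levels [9 9 1 7 9]
Step 2: flows [0=1,1->3,1=4,4->2] -> levels [9 8 2 8 8]
Step 3: flows [0->1,1=3,1=4,4->2] -> levels [8 9 3 8 7]
Step 4: flows [1->0,1->3,1->4,4->2] -> levels [9 6 4 9 7]
Step 5: flows [0->1,3->1,4->1,4->2] -> levels [8 9 5 8 5]
Step 6: flows [1->0,1->3,1->4,2=4] -> levels [9 6 5 9 6]
Step 7: flows [0->1,3->1,1=4,4->2] -> levels [8 8 6 8 5]
Step 8: flows [0=1,1=3,1->4,2->4] -> levels [8 7 5 8 7]
Step 9: flows [0->1,3->1,1=4,4->2] -> levels [7 9 6 7 6]
Step 10: flows [1->0,1->3,1->4,2=4] -> levels [8 6 6 8 7]
Step 11: flows [0->1,3->1,4->1,4->2] -> levels [7 9 7 7 5]
Step 12: flows [1->0,1->3,1->4,2->4] -> levels [8 6 6 8 7]
  -> period-2 cycle: step 12 state = step 10 state; never stabilizes
  -> state at step 30: (30-10) mod 2 = 0, same as step 10 -> [8 6 6 8 7]

Answer: 8 6 6 8 7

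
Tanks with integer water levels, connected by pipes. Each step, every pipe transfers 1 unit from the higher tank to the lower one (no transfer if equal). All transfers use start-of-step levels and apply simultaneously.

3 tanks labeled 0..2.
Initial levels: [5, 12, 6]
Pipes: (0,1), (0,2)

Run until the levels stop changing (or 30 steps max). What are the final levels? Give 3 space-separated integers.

Answer: 9 7 7

Derivation:
Step 1: flows [1->0,2->0] -> levels [7 11 5]
Step 2: flows [1->0,0->2] -> levels [7 10 6]
Step 3: flows [1->0,0->2] -> levels [7 9 7]
Step 4: flows [1->0,0=2] -> levels [8 8 7]
Step 5: flows [0=1,0->2] -> levels [7 8 8]
Step 6: flows [1->0,2->0] -> levels [9 7 7]
Step 7: flows [0->1,0->2] -> levels [7 8 8]
  -> period-2 cycle: step 7 state = step 5 state; never stabilizes
  -> state at step 30: (30-5) mod 2 = 1, same as step 6 -> [9 7 7]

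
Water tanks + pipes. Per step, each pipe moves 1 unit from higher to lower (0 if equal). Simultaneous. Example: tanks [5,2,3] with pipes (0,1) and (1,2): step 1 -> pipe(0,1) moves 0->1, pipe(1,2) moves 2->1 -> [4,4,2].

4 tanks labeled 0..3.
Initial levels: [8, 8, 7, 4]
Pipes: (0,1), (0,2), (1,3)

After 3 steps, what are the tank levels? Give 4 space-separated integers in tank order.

Step 1: flows [0=1,0->2,1->3] -> levels [7 7 8 5]
Step 2: flows [0=1,2->0,1->3] -> levels [8 6 7 6]
Step 3: flows [0->1,0->2,1=3] -> levels [6 7 8 6]

Answer: 6 7 8 6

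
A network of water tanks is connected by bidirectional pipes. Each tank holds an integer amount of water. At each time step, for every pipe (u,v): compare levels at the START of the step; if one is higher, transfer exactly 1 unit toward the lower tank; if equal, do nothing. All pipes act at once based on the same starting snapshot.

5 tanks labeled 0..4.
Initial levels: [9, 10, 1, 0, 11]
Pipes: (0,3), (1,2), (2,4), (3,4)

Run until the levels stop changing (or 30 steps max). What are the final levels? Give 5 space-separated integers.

Answer: 6 7 6 5 7

Derivation:
Step 1: flows [0->3,1->2,4->2,4->3] -> levels [8 9 3 2 9]
Step 2: flows [0->3,1->2,4->2,4->3] -> levels [7 8 5 4 7]
Step 3: flows [0->3,1->2,4->2,4->3] -> levels [6 7 7 6 5]
Step 4: flows [0=3,1=2,2->4,3->4] -> levels [6 7 6 5 7]
Step 5: flows [0->3,1->2,4->2,4->3] -> levels [5 6 8 7 5]
Step 6: flows [3->0,2->1,2->4,3->4] -> levels [6 7 6 5 7]
  -> period-2 cycle: step 6 state = step 4 state; never stabilizes
  -> state at step 30: (30-4) mod 2 = 0, same as step 4 -> [6 7 6 5 7]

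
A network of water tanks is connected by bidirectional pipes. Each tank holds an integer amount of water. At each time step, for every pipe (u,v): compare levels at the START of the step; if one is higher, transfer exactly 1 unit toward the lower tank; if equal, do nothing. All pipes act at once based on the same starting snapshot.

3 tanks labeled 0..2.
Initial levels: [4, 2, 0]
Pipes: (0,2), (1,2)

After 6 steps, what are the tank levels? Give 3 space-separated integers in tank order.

Answer: 2 2 2

Derivation:
Step 1: flows [0->2,1->2] -> levels [3 1 2]
Step 2: flows [0->2,2->1] -> levels [2 2 2]
Step 3: flows [0=2,1=2] -> levels [2 2 2]
  -> stable; steps 4..6 unchanged -> [2 2 2]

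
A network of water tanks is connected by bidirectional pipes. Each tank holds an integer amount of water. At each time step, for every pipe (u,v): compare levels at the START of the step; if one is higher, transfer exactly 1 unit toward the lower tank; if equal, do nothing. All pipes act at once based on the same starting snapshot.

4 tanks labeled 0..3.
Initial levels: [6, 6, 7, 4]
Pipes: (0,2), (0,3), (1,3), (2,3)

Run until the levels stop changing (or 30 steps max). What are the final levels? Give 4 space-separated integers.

Answer: 6 6 7 4

Derivation:
Step 1: flows [2->0,0->3,1->3,2->3] -> levels [6 5 5 7]
Step 2: flows [0->2,3->0,3->1,3->2] -> levels [6 6 7 4]
  -> period-2 cycle: step 2 state = step 0 state; never stabilizes
  -> state at step 30: (30-0) mod 2 = 0, same as step 0 -> [6 6 7 4]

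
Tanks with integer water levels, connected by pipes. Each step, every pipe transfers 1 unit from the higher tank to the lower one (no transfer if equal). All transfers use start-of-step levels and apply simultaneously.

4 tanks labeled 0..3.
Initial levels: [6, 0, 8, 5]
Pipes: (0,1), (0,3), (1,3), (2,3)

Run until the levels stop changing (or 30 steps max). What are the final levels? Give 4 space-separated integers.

Step 1: flows [0->1,0->3,3->1,2->3] -> levels [4 2 7 6]
Step 2: flows [0->1,3->0,3->1,2->3] -> levels [4 4 6 5]
Step 3: flows [0=1,3->0,3->1,2->3] -> levels [5 5 5 4]
Step 4: flows [0=1,0->3,1->3,2->3] -> levels [4 4 4 7]
Step 5: flows [0=1,3->0,3->1,3->2] -> levels [5 5 5 4]
  -> period-2 cycle: step 5 state = step 3 state; never stabilizes
  -> state at step 30: (30-3) mod 2 = 1, same as step 4 -> [4 4 4 7]

Answer: 4 4 4 7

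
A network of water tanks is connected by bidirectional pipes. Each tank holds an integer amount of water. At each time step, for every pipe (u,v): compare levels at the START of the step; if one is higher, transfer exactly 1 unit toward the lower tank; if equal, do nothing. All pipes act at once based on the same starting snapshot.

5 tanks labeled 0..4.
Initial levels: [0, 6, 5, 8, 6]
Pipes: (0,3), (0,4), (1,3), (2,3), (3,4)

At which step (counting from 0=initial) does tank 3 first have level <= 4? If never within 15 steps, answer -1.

Step 1: flows [3->0,4->0,3->1,3->2,3->4] -> levels [2 7 6 4 6]
Tank 3 first reaches <=4 at step 1

Answer: 1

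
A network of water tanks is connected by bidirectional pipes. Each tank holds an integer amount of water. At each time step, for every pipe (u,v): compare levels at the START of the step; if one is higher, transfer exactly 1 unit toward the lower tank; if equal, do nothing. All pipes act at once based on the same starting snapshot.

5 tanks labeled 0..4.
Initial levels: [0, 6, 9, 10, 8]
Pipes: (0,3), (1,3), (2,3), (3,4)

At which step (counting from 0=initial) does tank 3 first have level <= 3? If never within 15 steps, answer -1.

Answer: -1

Derivation:
Step 1: flows [3->0,3->1,3->2,3->4] -> levels [1 7 10 6 9]
Step 2: flows [3->0,1->3,2->3,4->3] -> levels [2 6 9 8 8]
Step 3: flows [3->0,3->1,2->3,3=4] -> levels [3 7 8 7 8]
Step 4: flows [3->0,1=3,2->3,4->3] -> levels [4 7 7 8 7]
Step 5: flows [3->0,3->1,3->2,3->4] -> levels [5 8 8 4 8]
Step 6: flows [0->3,1->3,2->3,4->3] -> levels [4 7 7 8 7]
  -> period-2 cycle (repeats step 4); tank 3 never drops to <=3
Tank 3 never reaches <=3 within 15 steps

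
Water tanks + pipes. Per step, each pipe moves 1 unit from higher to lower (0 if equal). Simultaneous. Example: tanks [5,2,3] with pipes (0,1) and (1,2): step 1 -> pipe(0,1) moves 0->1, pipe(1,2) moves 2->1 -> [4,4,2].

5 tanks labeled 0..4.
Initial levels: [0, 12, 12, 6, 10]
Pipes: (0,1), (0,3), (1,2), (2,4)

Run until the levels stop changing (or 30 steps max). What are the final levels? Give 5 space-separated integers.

Answer: 7 8 9 8 8

Derivation:
Step 1: flows [1->0,3->0,1=2,2->4] -> levels [2 11 11 5 11]
Step 2: flows [1->0,3->0,1=2,2=4] -> levels [4 10 11 4 11]
Step 3: flows [1->0,0=3,2->1,2=4] -> levels [5 10 10 4 11]
Step 4: flows [1->0,0->3,1=2,4->2] -> levels [5 9 11 5 10]
Step 5: flows [1->0,0=3,2->1,2->4] -> levels [6 9 9 5 11]
Step 6: flows [1->0,0->3,1=2,4->2] -> levels [6 8 10 6 10]
Step 7: flows [1->0,0=3,2->1,2=4] -> levels [7 8 9 6 10]
Step 8: flows [1->0,0->3,2->1,4->2] -> levels [7 8 9 7 9]
Step 9: flows [1->0,0=3,2->1,2=4] -> levels [8 8 8 7 9]
Step 10: flows [0=1,0->3,1=2,4->2] -> levels [7 8 9 8 8]
Step 11: flows [1->0,3->0,2->1,2->4] -> levels [9 8 7 7 9]
Step 12: flows [0->1,0->3,1->2,4->2] -> levels [7 8 9 8 8]
  -> period-2 cycle: step 12 state = step 10 state; never stabilizes
  -> state at step 30: (30-10) mod 2 = 0, same as step 10 -> [7 8 9 8 8]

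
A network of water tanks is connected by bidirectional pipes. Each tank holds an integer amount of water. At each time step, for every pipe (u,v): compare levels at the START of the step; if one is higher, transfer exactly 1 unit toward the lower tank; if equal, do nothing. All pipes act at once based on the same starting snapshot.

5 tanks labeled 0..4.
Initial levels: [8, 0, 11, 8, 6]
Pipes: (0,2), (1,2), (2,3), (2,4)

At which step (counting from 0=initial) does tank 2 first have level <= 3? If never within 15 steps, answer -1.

Answer: -1

Derivation:
Step 1: flows [2->0,2->1,2->3,2->4] -> levels [9 1 7 9 7]
Step 2: flows [0->2,2->1,3->2,2=4] -> levels [8 2 8 8 7]
Step 3: flows [0=2,2->1,2=3,2->4] -> levels [8 3 6 8 8]
Step 4: flows [0->2,2->1,3->2,4->2] -> levels [7 4 8 7 7]
Step 5: flows [2->0,2->1,2->3,2->4] -> levels [8 5 4 8 8]
Step 6: flows [0->2,1->2,3->2,4->2] -> levels [7 4 8 7 7]
  -> period-2 cycle (repeats step 4); tank 2 never drops to <=3
Tank 2 never reaches <=3 within 15 steps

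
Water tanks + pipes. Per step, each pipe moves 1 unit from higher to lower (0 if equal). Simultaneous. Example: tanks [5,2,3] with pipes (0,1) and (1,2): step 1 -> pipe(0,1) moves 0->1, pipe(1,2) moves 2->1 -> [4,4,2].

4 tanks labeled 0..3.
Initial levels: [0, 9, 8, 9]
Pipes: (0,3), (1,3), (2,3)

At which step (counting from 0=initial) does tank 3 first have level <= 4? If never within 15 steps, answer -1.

Step 1: flows [3->0,1=3,3->2] -> levels [1 9 9 7]
Step 2: flows [3->0,1->3,2->3] -> levels [2 8 8 8]
Step 3: flows [3->0,1=3,2=3] -> levels [3 8 8 7]
Step 4: flows [3->0,1->3,2->3] -> levels [4 7 7 8]
Step 5: flows [3->0,3->1,3->2] -> levels [5 8 8 5]
Step 6: flows [0=3,1->3,2->3] -> levels [5 7 7 7]
Step 7: flows [3->0,1=3,2=3] -> levels [6 7 7 6]
Step 8: flows [0=3,1->3,2->3] -> levels [6 6 6 8]
Step 9: flows [3->0,3->1,3->2] -> levels [7 7 7 5]
Step 10: flows [0->3,1->3,2->3] -> levels [6 6 6 8]
  -> period-2 cycle (repeats step 8); tank 3 never drops to <=4
Tank 3 never reaches <=4 within 15 steps

Answer: -1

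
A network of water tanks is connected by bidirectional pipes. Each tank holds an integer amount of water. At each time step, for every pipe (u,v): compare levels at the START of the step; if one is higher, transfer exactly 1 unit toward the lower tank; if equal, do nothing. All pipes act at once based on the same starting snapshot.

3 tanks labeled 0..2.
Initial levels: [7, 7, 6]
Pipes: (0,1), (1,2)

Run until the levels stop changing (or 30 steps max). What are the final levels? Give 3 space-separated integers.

Step 1: flows [0=1,1->2] -> levels [7 6 7]
Step 2: flows [0->1,2->1] -> levels [6 8 6]
Step 3: flows [1->0,1->2] -> levels [7 6 7]
  -> period-2 cycle: step 3 state = step 1 state; never stabilizes
  -> state at step 30: (30-1) mod 2 = 1, same as step 2 -> [6 8 6]

Answer: 6 8 6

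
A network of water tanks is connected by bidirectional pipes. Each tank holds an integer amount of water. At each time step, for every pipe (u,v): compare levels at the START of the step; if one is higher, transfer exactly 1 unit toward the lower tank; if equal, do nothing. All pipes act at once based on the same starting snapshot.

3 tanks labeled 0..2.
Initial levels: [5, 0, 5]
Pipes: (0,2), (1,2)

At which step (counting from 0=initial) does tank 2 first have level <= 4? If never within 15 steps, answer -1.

Step 1: flows [0=2,2->1] -> levels [5 1 4]
Tank 2 first reaches <=4 at step 1

Answer: 1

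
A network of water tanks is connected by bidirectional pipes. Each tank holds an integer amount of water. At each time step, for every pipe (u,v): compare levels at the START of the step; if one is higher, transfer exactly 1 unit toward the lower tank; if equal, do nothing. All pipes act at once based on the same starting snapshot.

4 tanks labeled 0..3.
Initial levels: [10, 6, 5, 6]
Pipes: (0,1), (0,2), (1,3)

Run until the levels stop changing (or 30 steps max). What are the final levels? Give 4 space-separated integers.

Step 1: flows [0->1,0->2,1=3] -> levels [8 7 6 6]
Step 2: flows [0->1,0->2,1->3] -> levels [6 7 7 7]
Step 3: flows [1->0,2->0,1=3] -> levels [8 6 6 7]
Step 4: flows [0->1,0->2,3->1] -> levels [6 8 7 6]
Step 5: flows [1->0,2->0,1->3] -> levels [8 6 6 7]
  -> period-2 cycle: step 5 state = step 3 state; never stabilizes
  -> state at step 30: (30-3) mod 2 = 1, same as step 4 -> [6 8 7 6]

Answer: 6 8 7 6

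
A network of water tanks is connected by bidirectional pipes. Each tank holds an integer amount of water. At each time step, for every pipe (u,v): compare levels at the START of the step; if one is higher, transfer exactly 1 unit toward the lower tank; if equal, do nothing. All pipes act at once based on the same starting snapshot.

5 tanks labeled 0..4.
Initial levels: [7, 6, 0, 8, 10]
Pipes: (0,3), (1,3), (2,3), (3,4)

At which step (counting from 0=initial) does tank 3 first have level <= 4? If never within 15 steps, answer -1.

Step 1: flows [3->0,3->1,3->2,4->3] -> levels [8 7 1 6 9]
Step 2: flows [0->3,1->3,3->2,4->3] -> levels [7 6 2 8 8]
Step 3: flows [3->0,3->1,3->2,3=4] -> levels [8 7 3 5 8]
Step 4: flows [0->3,1->3,3->2,4->3] -> levels [7 6 4 7 7]
Step 5: flows [0=3,3->1,3->2,3=4] -> levels [7 7 5 5 7]
Step 6: flows [0->3,1->3,2=3,4->3] -> levels [6 6 5 8 6]
Step 7: flows [3->0,3->1,3->2,3->4] -> levels [7 7 6 4 7]
Tank 3 first reaches <=4 at step 7

Answer: 7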